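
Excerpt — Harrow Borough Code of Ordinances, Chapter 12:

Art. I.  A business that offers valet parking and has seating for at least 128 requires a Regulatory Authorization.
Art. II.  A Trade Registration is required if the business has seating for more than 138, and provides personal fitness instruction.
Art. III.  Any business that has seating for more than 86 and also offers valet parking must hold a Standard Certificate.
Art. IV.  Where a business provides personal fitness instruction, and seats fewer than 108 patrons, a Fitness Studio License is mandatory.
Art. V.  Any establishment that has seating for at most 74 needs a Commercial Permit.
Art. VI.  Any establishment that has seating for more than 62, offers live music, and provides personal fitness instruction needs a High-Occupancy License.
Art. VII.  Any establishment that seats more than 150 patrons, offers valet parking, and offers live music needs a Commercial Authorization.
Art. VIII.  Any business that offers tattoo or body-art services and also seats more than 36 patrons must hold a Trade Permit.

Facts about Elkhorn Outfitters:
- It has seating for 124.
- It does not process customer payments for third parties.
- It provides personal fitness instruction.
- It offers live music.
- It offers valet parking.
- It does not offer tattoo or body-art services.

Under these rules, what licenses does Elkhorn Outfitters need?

High-Occupancy License, Standard Certificate

Art. I. offers valet parking; seating 124 < 128 → Regulatory Authorization not required.
Art. II. seating 124 ≤ 138; provides personal fitness instruction → Trade Registration not required.
Art. III. seating 124 > 86; offers valet parking → Standard Certificate required.
Art. IV. provides personal fitness instruction; seating 124 ≥ 108 → Fitness Studio License not required.
Art. V. seating 124 > 74 → Commercial Permit not required.
Art. VI. seating 124 > 62; offers live music; provides personal fitness instruction → High-Occupancy License required.
Art. VII. seating 124 ≤ 150; offers valet parking; offers live music → Commercial Authorization not required.
Art. VIII. does not offer tattoo or body-art services; seating 124 > 36 → Trade Permit not required.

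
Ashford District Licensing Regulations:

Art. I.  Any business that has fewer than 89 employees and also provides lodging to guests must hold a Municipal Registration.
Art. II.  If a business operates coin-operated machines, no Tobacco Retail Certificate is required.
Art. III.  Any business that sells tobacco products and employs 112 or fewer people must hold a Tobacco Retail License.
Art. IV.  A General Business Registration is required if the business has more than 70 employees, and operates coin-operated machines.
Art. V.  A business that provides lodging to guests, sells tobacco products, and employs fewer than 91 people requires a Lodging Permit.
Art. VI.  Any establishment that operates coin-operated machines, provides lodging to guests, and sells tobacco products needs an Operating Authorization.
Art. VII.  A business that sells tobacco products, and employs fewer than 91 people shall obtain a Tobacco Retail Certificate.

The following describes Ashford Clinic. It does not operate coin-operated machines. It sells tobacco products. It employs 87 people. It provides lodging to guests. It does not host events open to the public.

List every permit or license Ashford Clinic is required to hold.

Lodging Permit, Municipal Registration, Tobacco Retail Certificate, Tobacco Retail License

Art. I. employees 87 < 89; provides lodging to guests → Municipal Registration required.
Art. II. does not operate coin-operated machines → Tobacco Retail Certificate exemption does not apply.
Art. III. sells tobacco products; employees 87 ≤ 112 → Tobacco Retail License required.
Art. IV. employees 87 > 70; does not operate coin-operated machines → General Business Registration not required.
Art. V. provides lodging to guests; sells tobacco products; employees 87 < 91 → Lodging Permit required.
Art. VI. does not operate coin-operated machines; provides lodging to guests; sells tobacco products → Operating Authorization not required.
Art. VII. sells tobacco products; employees 87 < 91 → Tobacco Retail Certificate required.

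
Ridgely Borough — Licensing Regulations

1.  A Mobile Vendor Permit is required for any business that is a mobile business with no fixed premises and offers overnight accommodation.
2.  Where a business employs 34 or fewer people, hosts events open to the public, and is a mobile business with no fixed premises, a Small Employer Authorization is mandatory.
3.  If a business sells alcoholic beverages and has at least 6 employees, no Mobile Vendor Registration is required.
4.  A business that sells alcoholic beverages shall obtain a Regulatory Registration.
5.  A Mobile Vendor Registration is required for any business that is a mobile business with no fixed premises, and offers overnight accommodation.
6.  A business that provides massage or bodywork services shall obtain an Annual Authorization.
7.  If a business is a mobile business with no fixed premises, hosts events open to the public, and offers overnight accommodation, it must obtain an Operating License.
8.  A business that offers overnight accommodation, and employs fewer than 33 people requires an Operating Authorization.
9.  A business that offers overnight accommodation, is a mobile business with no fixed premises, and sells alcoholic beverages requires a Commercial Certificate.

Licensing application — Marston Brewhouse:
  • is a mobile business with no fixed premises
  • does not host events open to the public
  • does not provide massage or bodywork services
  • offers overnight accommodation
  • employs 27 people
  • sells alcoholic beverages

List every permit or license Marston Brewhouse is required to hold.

Commercial Certificate, Mobile Vendor Permit, Operating Authorization, Regulatory Registration

1. is a mobile business with no fixed premises; offers overnight accommodation → Mobile Vendor Permit required.
2. employees 27 ≤ 34; does not host events open to the public; is a mobile business with no fixed premises → Small Employer Authorization not required.
3. sells alcoholic beverages; employees 27 ≥ 6 → exempt from Mobile Vendor Registration.
4. sells alcoholic beverages → Regulatory Registration required.
5. is a mobile business with no fixed premises; offers overnight accommodation → Mobile Vendor Registration required.
6. does not provide massage or bodywork services → Annual Authorization not required.
7. is a mobile business with no fixed premises; does not host events open to the public; offers overnight accommodation → Operating License not required.
8. offers overnight accommodation; employees 27 < 33 → Operating Authorization required.
9. offers overnight accommodation; is a mobile business with no fixed premises; sells alcoholic beverages → Commercial Certificate required.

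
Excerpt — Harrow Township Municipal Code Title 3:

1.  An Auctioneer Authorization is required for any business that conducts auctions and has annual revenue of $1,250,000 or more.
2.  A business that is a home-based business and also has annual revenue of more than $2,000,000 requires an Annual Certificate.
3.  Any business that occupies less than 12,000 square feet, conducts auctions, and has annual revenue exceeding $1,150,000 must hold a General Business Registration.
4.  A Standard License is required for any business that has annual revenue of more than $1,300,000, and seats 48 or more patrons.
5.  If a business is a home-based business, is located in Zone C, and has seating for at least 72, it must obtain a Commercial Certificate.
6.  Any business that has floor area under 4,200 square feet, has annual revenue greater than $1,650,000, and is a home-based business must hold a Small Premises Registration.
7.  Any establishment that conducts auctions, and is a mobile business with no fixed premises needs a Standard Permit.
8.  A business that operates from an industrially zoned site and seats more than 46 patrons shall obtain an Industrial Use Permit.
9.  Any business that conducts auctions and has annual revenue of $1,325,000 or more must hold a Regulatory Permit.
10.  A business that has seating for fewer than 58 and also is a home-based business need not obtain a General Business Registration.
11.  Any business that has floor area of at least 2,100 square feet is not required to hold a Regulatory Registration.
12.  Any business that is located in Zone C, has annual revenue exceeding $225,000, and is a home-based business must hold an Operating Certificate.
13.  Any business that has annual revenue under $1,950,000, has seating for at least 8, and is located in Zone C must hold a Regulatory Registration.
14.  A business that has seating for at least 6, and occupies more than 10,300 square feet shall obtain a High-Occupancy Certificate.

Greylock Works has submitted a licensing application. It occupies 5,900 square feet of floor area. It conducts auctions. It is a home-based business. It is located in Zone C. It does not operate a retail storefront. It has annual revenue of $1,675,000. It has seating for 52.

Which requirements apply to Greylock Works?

1. conducts auctions; revenue $1,675,000 ≥ $1,250,000 → Auctioneer Authorization required.
2. is a home-based business; revenue $1,675,000 ≤ $2,000,000 → Annual Certificate not required.
3. floor area 5,900 square feet < 12,000 square feet; conducts auctions; revenue $1,675,000 > $1,150,000 → General Business Registration required.
4. revenue $1,675,000 > $1,300,000; seating 52 ≥ 48 → Standard License required.
5. is a home-based business; is located in Zone C; seating 52 < 72 → Commercial Certificate not required.
6. floor area 5,900 square feet ≥ 4,200 square feet; revenue $1,675,000 > $1,650,000; is a home-based business → Small Premises Registration not required.
7. conducts auctions; is a home-based business (not: is a mobile business with no fixed premises) → Standard Permit not required.
8. is a home-based business (not: operates from an industrially zoned site); seating 52 > 46 → Industrial Use Permit not required.
9. conducts auctions; revenue $1,675,000 ≥ $1,325,000 → Regulatory Permit required.
10. seating 52 < 58; is a home-based business → exempt from General Business Registration.
11. floor area 5,900 square feet ≥ 2,100 square feet → exempt from Regulatory Registration.
12. is located in Zone C; revenue $1,675,000 > $225,000; is a home-based business → Operating Certificate required.
13. revenue $1,675,000 < $1,950,000; seating 52 ≥ 8; is located in Zone C → Regulatory Registration required.
14. seating 52 ≥ 6; floor area 5,900 square feet ≤ 10,300 square feet → High-Occupancy Certificate not required.

Auctioneer Authorization, Operating Certificate, Regulatory Permit, Standard License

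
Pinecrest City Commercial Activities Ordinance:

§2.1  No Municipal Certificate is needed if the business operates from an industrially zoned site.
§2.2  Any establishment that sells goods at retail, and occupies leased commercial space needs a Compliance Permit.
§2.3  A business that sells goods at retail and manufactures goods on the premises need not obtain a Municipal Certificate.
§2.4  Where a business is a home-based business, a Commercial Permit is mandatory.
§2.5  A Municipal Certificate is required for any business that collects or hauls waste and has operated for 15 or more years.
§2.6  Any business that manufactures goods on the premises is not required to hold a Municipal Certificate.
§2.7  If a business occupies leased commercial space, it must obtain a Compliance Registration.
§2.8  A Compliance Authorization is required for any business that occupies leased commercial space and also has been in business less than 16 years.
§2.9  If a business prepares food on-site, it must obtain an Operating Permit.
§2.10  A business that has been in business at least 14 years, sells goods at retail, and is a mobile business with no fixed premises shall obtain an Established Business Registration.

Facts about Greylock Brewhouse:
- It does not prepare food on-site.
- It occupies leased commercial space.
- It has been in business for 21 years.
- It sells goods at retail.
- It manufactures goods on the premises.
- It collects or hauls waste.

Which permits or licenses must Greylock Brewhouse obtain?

§2.1 occupies leased commercial space (not: operates from an industrially zoned site) → Municipal Certificate exemption does not apply.
§2.2 sells goods at retail; occupies leased commercial space → Compliance Permit required.
§2.3 sells goods at retail; manufactures goods on the premises → exempt from Municipal Certificate.
§2.4 occupies leased commercial space (not: is a home-based business) → Commercial Permit not required.
§2.5 collects or hauls waste; years in business 21 ≥ 15 → Municipal Certificate required.
§2.6 manufactures goods on the premises → exempt from Municipal Certificate.
§2.7 occupies leased commercial space → Compliance Registration required.
§2.8 occupies leased commercial space; years in business 21 ≥ 16 → Compliance Authorization not required.
§2.9 does not prepare food on-site → Operating Permit not required.
§2.10 years in business 21 ≥ 14; sells goods at retail; occupies leased commercial space (not: is a mobile business with no fixed premises) → Established Business Registration not required.

Compliance Permit, Compliance Registration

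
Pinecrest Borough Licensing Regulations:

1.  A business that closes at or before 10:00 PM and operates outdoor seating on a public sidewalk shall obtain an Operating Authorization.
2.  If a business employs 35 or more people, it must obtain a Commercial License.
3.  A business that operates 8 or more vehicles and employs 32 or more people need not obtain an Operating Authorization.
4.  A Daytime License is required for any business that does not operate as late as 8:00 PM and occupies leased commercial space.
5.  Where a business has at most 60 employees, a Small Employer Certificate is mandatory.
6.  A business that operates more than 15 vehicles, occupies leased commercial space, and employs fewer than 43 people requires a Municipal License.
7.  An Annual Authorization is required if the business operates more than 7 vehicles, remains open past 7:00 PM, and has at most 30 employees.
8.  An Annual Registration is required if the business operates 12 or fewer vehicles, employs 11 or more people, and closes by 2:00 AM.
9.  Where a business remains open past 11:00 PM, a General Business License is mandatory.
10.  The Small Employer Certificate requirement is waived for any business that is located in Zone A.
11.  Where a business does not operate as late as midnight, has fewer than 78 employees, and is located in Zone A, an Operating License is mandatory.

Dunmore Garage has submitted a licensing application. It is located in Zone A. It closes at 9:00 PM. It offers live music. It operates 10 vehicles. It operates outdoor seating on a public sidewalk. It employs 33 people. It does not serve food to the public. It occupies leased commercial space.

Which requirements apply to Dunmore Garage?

1. closes 9:00 PM, at/before 10:00 PM; operates outdoor seating on a public sidewalk → Operating Authorization required.
2. employees 33 < 35 → Commercial License not required.
3. vehicles 10 ≥ 8; employees 33 ≥ 32 → exempt from Operating Authorization.
4. closes 9:00 PM, after 8:00 PM; occupies leased commercial space → Daytime License not required.
5. employees 33 ≤ 60 → Small Employer Certificate required.
6. vehicles 10 ≤ 15; occupies leased commercial space; employees 33 < 43 → Municipal License not required.
7. vehicles 10 > 7; closes 9:00 PM, after 7:00 PM; employees 33 > 30 → Annual Authorization not required.
8. vehicles 10 ≤ 12; employees 33 ≥ 11; closes 9:00 PM, at/before 2:00 AM → Annual Registration required.
9. closes 9:00 PM, at/before 11:00 PM → General Business License not required.
10. is located in Zone A → exempt from Small Employer Certificate.
11. closes 9:00 PM, at/before midnight; employees 33 < 78; is located in Zone A → Operating License required.

Annual Registration, Operating License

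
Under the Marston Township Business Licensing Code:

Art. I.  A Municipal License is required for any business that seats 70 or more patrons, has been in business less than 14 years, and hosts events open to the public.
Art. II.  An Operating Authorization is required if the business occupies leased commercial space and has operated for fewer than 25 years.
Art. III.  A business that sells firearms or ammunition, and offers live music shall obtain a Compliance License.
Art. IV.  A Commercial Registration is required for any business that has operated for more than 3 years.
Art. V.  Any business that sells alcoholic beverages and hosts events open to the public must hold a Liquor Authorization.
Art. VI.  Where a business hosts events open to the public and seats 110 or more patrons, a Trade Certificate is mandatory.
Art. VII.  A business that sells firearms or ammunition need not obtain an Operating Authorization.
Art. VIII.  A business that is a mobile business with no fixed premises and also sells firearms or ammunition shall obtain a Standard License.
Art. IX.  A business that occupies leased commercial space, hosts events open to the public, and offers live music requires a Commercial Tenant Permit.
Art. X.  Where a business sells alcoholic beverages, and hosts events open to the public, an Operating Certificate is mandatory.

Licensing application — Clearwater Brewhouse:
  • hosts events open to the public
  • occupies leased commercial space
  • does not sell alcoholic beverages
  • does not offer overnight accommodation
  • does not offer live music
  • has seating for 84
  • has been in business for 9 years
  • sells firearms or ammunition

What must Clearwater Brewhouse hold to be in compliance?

Commercial Registration, Municipal License

Art. I. seating 84 ≥ 70; years in business 9 < 14; hosts events open to the public → Municipal License required.
Art. II. occupies leased commercial space; years in business 9 < 25 → Operating Authorization required.
Art. III. sells firearms or ammunition; does not offer live music → Compliance License not required.
Art. IV. years in business 9 > 3 → Commercial Registration required.
Art. V. does not sell alcoholic beverages; hosts events open to the public → Liquor Authorization not required.
Art. VI. hosts events open to the public; seating 84 < 110 → Trade Certificate not required.
Art. VII. sells firearms or ammunition → exempt from Operating Authorization.
Art. VIII. occupies leased commercial space (not: is a mobile business with no fixed premises); sells firearms or ammunition → Standard License not required.
Art. IX. occupies leased commercial space; hosts events open to the public; does not offer live music → Commercial Tenant Permit not required.
Art. X. does not sell alcoholic beverages; hosts events open to the public → Operating Certificate not required.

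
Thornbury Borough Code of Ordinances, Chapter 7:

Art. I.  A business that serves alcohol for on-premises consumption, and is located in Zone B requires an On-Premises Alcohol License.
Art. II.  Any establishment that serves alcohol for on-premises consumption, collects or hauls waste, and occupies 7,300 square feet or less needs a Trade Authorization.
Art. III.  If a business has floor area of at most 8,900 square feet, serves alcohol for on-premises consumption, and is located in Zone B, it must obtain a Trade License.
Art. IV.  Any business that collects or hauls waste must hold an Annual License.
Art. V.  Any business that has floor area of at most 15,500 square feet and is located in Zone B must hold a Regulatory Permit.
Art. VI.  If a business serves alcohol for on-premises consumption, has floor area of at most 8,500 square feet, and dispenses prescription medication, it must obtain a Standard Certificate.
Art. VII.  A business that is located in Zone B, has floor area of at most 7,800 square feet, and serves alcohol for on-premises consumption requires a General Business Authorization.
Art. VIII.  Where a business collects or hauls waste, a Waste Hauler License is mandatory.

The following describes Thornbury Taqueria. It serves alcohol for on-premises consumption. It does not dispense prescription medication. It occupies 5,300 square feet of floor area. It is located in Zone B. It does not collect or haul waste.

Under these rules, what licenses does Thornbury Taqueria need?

Art. I. serves alcohol for on-premises consumption; is located in Zone B → On-Premises Alcohol License required.
Art. II. serves alcohol for on-premises consumption; does not collect or haul waste; floor area 5,300 square feet ≤ 7,300 square feet → Trade Authorization not required.
Art. III. floor area 5,300 square feet ≤ 8,900 square feet; serves alcohol for on-premises consumption; is located in Zone B → Trade License required.
Art. IV. does not collect or haul waste → Annual License not required.
Art. V. floor area 5,300 square feet ≤ 15,500 square feet; is located in Zone B → Regulatory Permit required.
Art. VI. serves alcohol for on-premises consumption; floor area 5,300 square feet ≤ 8,500 square feet; does not dispense prescription medication → Standard Certificate not required.
Art. VII. is located in Zone B; floor area 5,300 square feet ≤ 7,800 square feet; serves alcohol for on-premises consumption → General Business Authorization required.
Art. VIII. does not collect or haul waste → Waste Hauler License not required.

General Business Authorization, On-Premises Alcohol License, Regulatory Permit, Trade License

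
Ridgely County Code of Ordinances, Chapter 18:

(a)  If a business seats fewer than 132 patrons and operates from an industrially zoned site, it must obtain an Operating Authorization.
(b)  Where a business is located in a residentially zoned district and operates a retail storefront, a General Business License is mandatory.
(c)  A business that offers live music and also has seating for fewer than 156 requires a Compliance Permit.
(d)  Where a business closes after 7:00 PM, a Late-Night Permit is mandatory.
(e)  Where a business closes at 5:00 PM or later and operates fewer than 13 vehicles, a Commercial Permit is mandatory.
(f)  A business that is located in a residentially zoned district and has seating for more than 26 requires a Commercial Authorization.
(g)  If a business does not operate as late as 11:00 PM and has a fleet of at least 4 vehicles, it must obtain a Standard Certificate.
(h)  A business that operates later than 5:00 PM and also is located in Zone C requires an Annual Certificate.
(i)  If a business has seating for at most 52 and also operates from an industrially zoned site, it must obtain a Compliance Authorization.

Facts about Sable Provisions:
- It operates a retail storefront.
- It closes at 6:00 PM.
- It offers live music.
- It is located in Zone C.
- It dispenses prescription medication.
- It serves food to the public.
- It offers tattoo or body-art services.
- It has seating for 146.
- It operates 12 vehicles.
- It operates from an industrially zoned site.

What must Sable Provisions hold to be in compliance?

(a) seating 146 ≥ 132; operates from an industrially zoned site → Operating Authorization not required.
(b) is located in Zone C (not: is located in a residentially zoned district); operates a retail storefront → General Business License not required.
(c) offers live music; seating 146 < 156 → Compliance Permit required.
(d) closes 6:00 PM, at/before 7:00 PM → Late-Night Permit not required.
(e) closes 6:00 PM, after 5:00 PM; vehicles 12 < 13 → Commercial Permit required.
(f) is located in Zone C (not: is located in a residentially zoned district); seating 146 > 26 → Commercial Authorization not required.
(g) closes 6:00 PM, at/before 11:00 PM; vehicles 12 ≥ 4 → Standard Certificate required.
(h) closes 6:00 PM, after 5:00 PM; is located in Zone C → Annual Certificate required.
(i) seating 146 > 52; operates from an industrially zoned site → Compliance Authorization not required.

Annual Certificate, Commercial Permit, Compliance Permit, Standard Certificate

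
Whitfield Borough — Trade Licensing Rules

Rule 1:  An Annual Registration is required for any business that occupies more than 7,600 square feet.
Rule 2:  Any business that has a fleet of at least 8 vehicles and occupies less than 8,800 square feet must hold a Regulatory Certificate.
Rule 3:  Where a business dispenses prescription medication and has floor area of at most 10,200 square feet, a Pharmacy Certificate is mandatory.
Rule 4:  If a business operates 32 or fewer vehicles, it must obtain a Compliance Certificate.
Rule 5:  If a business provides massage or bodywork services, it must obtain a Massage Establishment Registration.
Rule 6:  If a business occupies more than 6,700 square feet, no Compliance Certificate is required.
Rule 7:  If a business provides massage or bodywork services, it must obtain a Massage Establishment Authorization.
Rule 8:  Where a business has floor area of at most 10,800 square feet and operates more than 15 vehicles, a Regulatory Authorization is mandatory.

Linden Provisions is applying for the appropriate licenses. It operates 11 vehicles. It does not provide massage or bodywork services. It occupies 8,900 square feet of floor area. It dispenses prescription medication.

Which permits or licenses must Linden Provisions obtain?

Annual Registration, Pharmacy Certificate

Rule 1: floor area 8,900 square feet > 7,600 square feet → Annual Registration required.
Rule 2: vehicles 11 ≥ 8; floor area 8,900 square feet ≥ 8,800 square feet → Regulatory Certificate not required.
Rule 3: dispenses prescription medication; floor area 8,900 square feet ≤ 10,200 square feet → Pharmacy Certificate required.
Rule 4: vehicles 11 ≤ 32 → Compliance Certificate required.
Rule 5: does not provide massage or bodywork services → Massage Establishment Registration not required.
Rule 6: floor area 8,900 square feet > 6,700 square feet → exempt from Compliance Certificate.
Rule 7: does not provide massage or bodywork services → Massage Establishment Authorization not required.
Rule 8: floor area 8,900 square feet ≤ 10,800 square feet; vehicles 11 ≤ 15 → Regulatory Authorization not required.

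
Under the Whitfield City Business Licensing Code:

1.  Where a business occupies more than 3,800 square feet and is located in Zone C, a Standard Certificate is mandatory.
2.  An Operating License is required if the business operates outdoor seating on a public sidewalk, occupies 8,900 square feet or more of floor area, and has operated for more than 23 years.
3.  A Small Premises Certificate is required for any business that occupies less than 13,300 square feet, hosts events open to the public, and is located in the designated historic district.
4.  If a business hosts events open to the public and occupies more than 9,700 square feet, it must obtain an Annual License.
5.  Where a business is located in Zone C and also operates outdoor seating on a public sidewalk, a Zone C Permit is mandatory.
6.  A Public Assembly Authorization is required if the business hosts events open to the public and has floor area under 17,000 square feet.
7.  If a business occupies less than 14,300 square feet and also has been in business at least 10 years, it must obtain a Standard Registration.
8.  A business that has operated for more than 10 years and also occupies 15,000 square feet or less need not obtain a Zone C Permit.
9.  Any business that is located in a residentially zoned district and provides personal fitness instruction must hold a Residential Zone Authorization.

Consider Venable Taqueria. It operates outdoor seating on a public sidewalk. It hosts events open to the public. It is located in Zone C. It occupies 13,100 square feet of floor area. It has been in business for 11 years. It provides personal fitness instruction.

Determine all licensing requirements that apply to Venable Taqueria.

Annual License, Public Assembly Authorization, Standard Certificate, Standard Registration

1. floor area 13,100 square feet > 3,800 square feet; is located in Zone C → Standard Certificate required.
2. operates outdoor seating on a public sidewalk; floor area 13,100 square feet ≥ 8,900 square feet; years in business 11 ≤ 23 → Operating License not required.
3. floor area 13,100 square feet < 13,300 square feet; hosts events open to the public; is located in Zone C (not: is located in the designated historic district) → Small Premises Certificate not required.
4. hosts events open to the public; floor area 13,100 square feet > 9,700 square feet → Annual License required.
5. is located in Zone C; operates outdoor seating on a public sidewalk → Zone C Permit required.
6. hosts events open to the public; floor area 13,100 square feet < 17,000 square feet → Public Assembly Authorization required.
7. floor area 13,100 square feet < 14,300 square feet; years in business 11 ≥ 10 → Standard Registration required.
8. years in business 11 > 10; floor area 13,100 square feet ≤ 15,000 square feet → exempt from Zone C Permit.
9. is located in Zone C (not: is located in a residentially zoned district); provides personal fitness instruction → Residential Zone Authorization not required.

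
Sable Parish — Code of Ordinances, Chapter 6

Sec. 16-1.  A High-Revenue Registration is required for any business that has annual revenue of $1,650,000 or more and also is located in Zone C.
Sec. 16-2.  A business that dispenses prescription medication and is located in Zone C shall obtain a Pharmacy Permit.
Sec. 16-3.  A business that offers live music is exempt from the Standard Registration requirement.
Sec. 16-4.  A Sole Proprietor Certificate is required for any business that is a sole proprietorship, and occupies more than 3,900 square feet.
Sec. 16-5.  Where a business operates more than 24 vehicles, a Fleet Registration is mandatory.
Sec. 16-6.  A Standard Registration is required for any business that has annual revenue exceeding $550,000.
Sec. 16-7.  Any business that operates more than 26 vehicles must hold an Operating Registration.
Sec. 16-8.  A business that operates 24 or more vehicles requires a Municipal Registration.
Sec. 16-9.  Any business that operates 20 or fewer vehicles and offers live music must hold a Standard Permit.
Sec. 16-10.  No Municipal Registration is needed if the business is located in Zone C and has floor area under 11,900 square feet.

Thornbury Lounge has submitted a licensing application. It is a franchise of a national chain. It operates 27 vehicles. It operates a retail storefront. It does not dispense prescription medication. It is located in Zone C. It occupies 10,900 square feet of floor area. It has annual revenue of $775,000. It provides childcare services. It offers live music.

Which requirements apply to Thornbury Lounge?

Fleet Registration, Operating Registration

Sec. 16-1. revenue $775,000 < $1,650,000; is located in Zone C → High-Revenue Registration not required.
Sec. 16-2. does not dispense prescription medication; is located in Zone C → Pharmacy Permit not required.
Sec. 16-3. offers live music → exempt from Standard Registration.
Sec. 16-4. is a franchise of a national chain (not: is a sole proprietorship); floor area 10,900 square feet > 3,900 square feet → Sole Proprietor Certificate not required.
Sec. 16-5. vehicles 27 > 24 → Fleet Registration required.
Sec. 16-6. revenue $775,000 > $550,000 → Standard Registration required.
Sec. 16-7. vehicles 27 > 26 → Operating Registration required.
Sec. 16-8. vehicles 27 ≥ 24 → Municipal Registration required.
Sec. 16-9. vehicles 27 > 20; offers live music → Standard Permit not required.
Sec. 16-10. is located in Zone C; floor area 10,900 square feet < 11,900 square feet → exempt from Municipal Registration.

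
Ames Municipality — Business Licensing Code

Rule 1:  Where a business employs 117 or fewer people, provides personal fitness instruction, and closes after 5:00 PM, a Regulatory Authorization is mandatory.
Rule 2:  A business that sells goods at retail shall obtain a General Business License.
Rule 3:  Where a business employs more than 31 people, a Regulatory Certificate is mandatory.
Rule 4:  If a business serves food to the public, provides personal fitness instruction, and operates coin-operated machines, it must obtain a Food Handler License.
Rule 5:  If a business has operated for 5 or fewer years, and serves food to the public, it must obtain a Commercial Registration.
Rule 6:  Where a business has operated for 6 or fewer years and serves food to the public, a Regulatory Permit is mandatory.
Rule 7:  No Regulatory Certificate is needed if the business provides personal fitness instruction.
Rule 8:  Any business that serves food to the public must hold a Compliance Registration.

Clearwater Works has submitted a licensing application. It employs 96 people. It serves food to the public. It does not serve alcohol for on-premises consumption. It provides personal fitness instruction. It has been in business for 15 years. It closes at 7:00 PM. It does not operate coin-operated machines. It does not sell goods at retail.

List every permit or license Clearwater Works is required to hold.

Rule 1: employees 96 ≤ 117; provides personal fitness instruction; closes 7:00 PM, after 5:00 PM → Regulatory Authorization required.
Rule 2: does not sell goods at retail → General Business License not required.
Rule 3: employees 96 > 31 → Regulatory Certificate required.
Rule 4: serves food to the public; provides personal fitness instruction; does not operate coin-operated machines → Food Handler License not required.
Rule 5: years in business 15 > 5; serves food to the public → Commercial Registration not required.
Rule 6: years in business 15 > 6; serves food to the public → Regulatory Permit not required.
Rule 7: provides personal fitness instruction → exempt from Regulatory Certificate.
Rule 8: serves food to the public → Compliance Registration required.

Compliance Registration, Regulatory Authorization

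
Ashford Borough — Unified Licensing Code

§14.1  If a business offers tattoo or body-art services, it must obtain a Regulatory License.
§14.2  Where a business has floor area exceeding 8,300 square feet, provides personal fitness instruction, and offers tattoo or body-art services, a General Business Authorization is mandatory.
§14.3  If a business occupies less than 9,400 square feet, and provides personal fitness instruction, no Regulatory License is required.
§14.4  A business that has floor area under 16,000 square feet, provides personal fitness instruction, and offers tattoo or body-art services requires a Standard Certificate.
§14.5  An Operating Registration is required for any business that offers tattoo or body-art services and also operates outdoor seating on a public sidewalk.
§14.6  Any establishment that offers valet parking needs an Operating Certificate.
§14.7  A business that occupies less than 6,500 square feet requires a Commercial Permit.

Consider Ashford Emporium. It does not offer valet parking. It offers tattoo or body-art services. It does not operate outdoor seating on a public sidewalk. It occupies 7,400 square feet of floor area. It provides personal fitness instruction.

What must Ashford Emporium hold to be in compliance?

§14.1 offers tattoo or body-art services → Regulatory License required.
§14.2 floor area 7,400 square feet ≤ 8,300 square feet; provides personal fitness instruction; offers tattoo or body-art services → General Business Authorization not required.
§14.3 floor area 7,400 square feet < 9,400 square feet; provides personal fitness instruction → exempt from Regulatory License.
§14.4 floor area 7,400 square feet < 16,000 square feet; provides personal fitness instruction; offers tattoo or body-art services → Standard Certificate required.
§14.5 offers tattoo or body-art services; does not operate outdoor seating on a public sidewalk → Operating Registration not required.
§14.6 does not offer valet parking → Operating Certificate not required.
§14.7 floor area 7,400 square feet ≥ 6,500 square feet → Commercial Permit not required.

Standard Certificate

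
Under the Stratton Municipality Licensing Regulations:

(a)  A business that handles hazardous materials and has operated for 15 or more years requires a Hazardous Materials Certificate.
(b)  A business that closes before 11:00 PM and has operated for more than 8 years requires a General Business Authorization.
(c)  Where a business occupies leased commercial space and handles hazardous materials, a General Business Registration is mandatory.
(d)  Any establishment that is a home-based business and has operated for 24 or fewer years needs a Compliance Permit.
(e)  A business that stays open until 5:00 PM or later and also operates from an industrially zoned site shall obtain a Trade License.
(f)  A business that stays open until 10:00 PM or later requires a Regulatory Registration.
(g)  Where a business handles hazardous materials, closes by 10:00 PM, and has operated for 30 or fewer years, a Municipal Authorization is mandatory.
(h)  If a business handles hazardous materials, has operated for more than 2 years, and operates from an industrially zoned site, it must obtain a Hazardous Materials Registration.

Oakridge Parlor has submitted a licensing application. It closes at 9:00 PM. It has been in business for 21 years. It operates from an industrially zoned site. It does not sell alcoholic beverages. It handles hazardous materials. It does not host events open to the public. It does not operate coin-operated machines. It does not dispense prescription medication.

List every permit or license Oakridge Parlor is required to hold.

(a) handles hazardous materials; years in business 21 ≥ 15 → Hazardous Materials Certificate required.
(b) closes 9:00 PM, at/before 11:00 PM; years in business 21 > 8 → General Business Authorization required.
(c) operates from an industrially zoned site (not: occupies leased commercial space); handles hazardous materials → General Business Registration not required.
(d) operates from an industrially zoned site (not: is a home-based business); years in business 21 ≤ 24 → Compliance Permit not required.
(e) closes 9:00 PM, after 5:00 PM; operates from an industrially zoned site → Trade License required.
(f) closes 9:00 PM, at/before 10:00 PM → Regulatory Registration not required.
(g) handles hazardous materials; closes 9:00 PM, at/before 10:00 PM; years in business 21 ≤ 30 → Municipal Authorization required.
(h) handles hazardous materials; years in business 21 > 2; operates from an industrially zoned site → Hazardous Materials Registration required.

General Business Authorization, Hazardous Materials Certificate, Hazardous Materials Registration, Municipal Authorization, Trade License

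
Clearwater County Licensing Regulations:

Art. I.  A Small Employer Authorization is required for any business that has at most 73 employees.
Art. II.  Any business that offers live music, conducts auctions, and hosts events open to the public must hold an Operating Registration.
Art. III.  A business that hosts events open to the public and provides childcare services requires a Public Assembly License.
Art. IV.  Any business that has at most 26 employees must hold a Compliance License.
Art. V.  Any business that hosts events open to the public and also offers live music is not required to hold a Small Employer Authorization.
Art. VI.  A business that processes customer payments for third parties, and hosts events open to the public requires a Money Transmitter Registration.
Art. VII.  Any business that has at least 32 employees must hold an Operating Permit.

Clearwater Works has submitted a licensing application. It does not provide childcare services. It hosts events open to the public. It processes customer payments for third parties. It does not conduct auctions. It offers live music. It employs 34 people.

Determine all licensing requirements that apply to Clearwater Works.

Art. I. employees 34 ≤ 73 → Small Employer Authorization required.
Art. II. offers live music; does not conduct auctions; hosts events open to the public → Operating Registration not required.
Art. III. hosts events open to the public; does not provide childcare services → Public Assembly License not required.
Art. IV. employees 34 > 26 → Compliance License not required.
Art. V. hosts events open to the public; offers live music → exempt from Small Employer Authorization.
Art. VI. processes customer payments for third parties; hosts events open to the public → Money Transmitter Registration required.
Art. VII. employees 34 ≥ 32 → Operating Permit required.

Money Transmitter Registration, Operating Permit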